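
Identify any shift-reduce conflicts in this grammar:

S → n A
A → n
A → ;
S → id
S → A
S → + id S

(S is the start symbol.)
Yes — I6: [A → n .] vs [A → . ;]

Augment with S' → S and build the canonical LR(0) collection (I0 = CLOSURE({[S' → . S]}), then GOTO on every symbol after a dot until no new states appear). It has 11 states:
  I0: { [A → . ;], [A → . n], [S → . + id S], [S → . A], [S → . id], [S → . n A], [S' → . S] }  — shift
  I1: { [S → + . id S] }  — shift
  I2: { [A → ; .] }  — reduce
  I3: { [S → A .] }  — reduce
  I4: { [S' → S .] }  — accept
  I5: { [S → id .] }  — reduce
  I6: { [A → . ;], [A → . n], [A → n .], [S → n . A] }  — shift, reduce
  I7: { [S → n A .] }  — reduce
  I8: { [A → n .] }  — reduce
  I9: { [A → . ;], [A → . n], [S → + id . S], [S → . + id S], [S → . A], [S → . id], [S → . n A] }  — shift
  I10: { [S → + id S .] }  — reduce

I6 contains reduce item [A → n .] and shift items [A → . ;], [A → . n] — shift-reduce conflict.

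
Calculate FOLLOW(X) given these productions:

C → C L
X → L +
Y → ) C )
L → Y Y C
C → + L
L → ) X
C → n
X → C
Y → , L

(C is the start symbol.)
{ $, ')', '+', ',', 'n' }

To compute FOLLOW(X), find every occurrence of X on a right-hand side N → α X β: add FIRST(β) \ {ε}, and if β is empty or nullable also add FOLLOW(N). Iterate to a fixed point.

In L → ) X: X is at the end, add FOLLOW(L)

The FOLLOW sets referred to above (computed the same way, to a fixed point):
  FOLLOW(L) = { $, ')', '+', ',', 'n' }

Taking the union: FOLLOW(X) = { $, ')', '+', ',', 'n' }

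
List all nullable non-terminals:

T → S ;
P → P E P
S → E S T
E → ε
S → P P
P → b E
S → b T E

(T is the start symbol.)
A non-terminal is nullable if it can derive ε (the empty string): either it has an ε-production, or it has a production whose right-hand side consists entirely of nullable non-terminals.

ε-productions: E → ε
So E is immediately nullable.
No further non-terminal can be added: every production for the remaining non-terminals contains a terminal or a non-nullable non-terminal.
Nullable = { 'E' }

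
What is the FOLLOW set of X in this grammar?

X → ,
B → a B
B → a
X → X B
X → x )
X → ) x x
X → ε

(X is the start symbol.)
{ $, 'a' }

X is the start symbol, so $ ∈ FOLLOW(X).
In X → X B: X is followed by B, add FIRST(B) \ {ε} = { 'a' }

Taking the union: FOLLOW(X) = { $, 'a' }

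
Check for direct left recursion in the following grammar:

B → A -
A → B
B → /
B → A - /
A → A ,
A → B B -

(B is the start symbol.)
B → A -: starts with A
A → B: starts with B
B → /: starts with '/'
B → A - /: starts with A
A → A ,: LEFT RECURSIVE (starts with A)
A → B B -: starts with B

The grammar has direct left recursion on: A.

Answer: Yes, A is left-recursive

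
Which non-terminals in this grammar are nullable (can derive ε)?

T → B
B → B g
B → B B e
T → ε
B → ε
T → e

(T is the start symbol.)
{ 'B', 'T' }

A non-terminal is nullable if it can derive ε (the empty string): either it has an ε-production, or it has a production whose right-hand side consists entirely of nullable non-terminals.

ε-productions: T → ε, B → ε
So T, B are immediately nullable.
Every non-terminal is now nullable.
Nullable = { 'B', 'T' }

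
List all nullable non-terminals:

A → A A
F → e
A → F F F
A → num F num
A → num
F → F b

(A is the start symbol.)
A non-terminal is nullable if it can derive ε (the empty string): either it has an ε-production, or it has a production whose right-hand side consists entirely of nullable non-terminals.

There are no ε-productions, so no non-terminal can derive ε.
No non-terminals are nullable.

Answer: None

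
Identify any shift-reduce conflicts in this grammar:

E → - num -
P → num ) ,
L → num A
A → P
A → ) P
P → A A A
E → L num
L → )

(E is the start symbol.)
A shift-reduce conflict occurs when an LR(0) state has both:
  - a complete (reduce) item [A → α .] (dot at the end), and
  - a shift item [B → β . c γ] (dot before a terminal).

Augment with E' → E and build the canonical LR(0) collection (I0 = CLOSURE({[E' → . E]}), then GOTO on every symbol after a dot until no new states appear). It has 19 states:
  I0: { [E → . - num -], [E → . L num], [E' → . E], [L → . )], [L → . num A] }  — shift
  I1: { [L → ) .] }  — reduce
  I2: { [E → - . num -] }  — shift
  I3: { [E' → E .] }  — accept
  I4: { [E → L . num] }  — shift
  I5: { [A → . ) P], [A → . P], [L → num . A], [P → . A A A], [P → . num ) ,] }  — shift
  I6: { [A → ) . P], [A → . ) P], [A → . P], [P → . A A A], [P → . num ) ,] }  — shift
  I7: { [A → . ) P], [A → . P], [L → num A .], [P → . A A A], [P → . num ) ,], [P → A . A A] }  — shift, reduce
  I8: { [A → P .] }  — reduce
  I9: { [P → num . ) ,] }  — shift
  I10: { [P → num ) . ,] }  — shift
  I11: { [P → num ) , .] }  — reduce
  I12: { [A → . ) P], [A → . P], [P → . A A A], [P → . num ) ,], [P → A . A A], [P → A A . A] }  — shift
  I13: { [A → . ) P], [A → . P], [P → . A A A], [P → . num ) ,], [P → A . A A], [P → A A . A], [P → A A A .] }  — shift, reduce
  I14: { [A → . ) P], [A → . P], [P → . A A A], [P → . num ) ,], [P → A . A A] }  — shift
  I15: { [A → ) P .], [A → P .] }  — 2 reduces
  I16: { [E → L num .] }  — reduce
  I17: { [E → - num . -] }  — shift
  I18: { [E → - num - .] }  — reduce

I7 contains reduce item [L → num A .] and shift items [A → . ) P], [P → . num ) ,] — shift-reduce conflict.
I13 contains reduce item [P → A A A .] and shift items [A → . ) P], [P → . num ) ,] — shift-reduce conflict.

Answer: Yes — I7: [L → num A .] vs [A → . ) P]; I13: [P → A A A .] vs [A → . ) P]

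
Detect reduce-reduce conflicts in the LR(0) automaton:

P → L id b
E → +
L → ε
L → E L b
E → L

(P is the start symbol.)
A reduce-reduce conflict occurs when an LR(0) state has two complete items [A → α .] and [B → β .] — both call for a reduction, and with no lookahead the parser cannot choose between them.

Augment with P' → P and build the canonical LR(0) collection (I0 = CLOSURE({[P' → . P]}), then GOTO on every symbol after a dot until no new states appear). It has 9 states:
  I0: { [E → . +], [E → . L], [L → . E L b], [L → .], [P → . L id b], [P' → . P] }  — shift, reduce
  I1: { [E → + .] }  — reduce
  I2: { [E → . +], [E → . L], [L → . E L b], [L → .], [L → E . L b] }  — shift, reduce
  I3: { [E → L .], [P → L . id b] }  — shift, reduce
  I4: { [P' → P .] }  — accept
  I5: { [P → L id . b] }  — shift
  I6: { [P → L id b .] }  — reduce
  I7: { [E → L .], [L → E L . b] }  — shift, reduce
  I8: { [L → E L b .] }  — reduce

No state contains more than one complete item.

Answer: No reduce-reduce conflicts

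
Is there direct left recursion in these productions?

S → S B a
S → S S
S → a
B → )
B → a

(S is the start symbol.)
S → S B a: LEFT RECURSIVE (starts with S)
S → S S: LEFT RECURSIVE (starts with S)
S → a: starts with a
B → ): starts with ')'
B → a: starts with a

The grammar has direct left recursion on: S.

Answer: Yes, S is left-recursive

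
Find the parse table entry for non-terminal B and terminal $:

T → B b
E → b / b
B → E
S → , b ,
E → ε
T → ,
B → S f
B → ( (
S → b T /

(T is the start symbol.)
Empty (error entry)

To find M[B, $], we find productions for B where $ is in the predict set (PREDICT(N → α) = (FIRST(α) \ {ε}) ∪ (FOLLOW(N) if α ⇒* ε)).

Relevant sets:
  FIRST(E) = { 'b', ε }
  FIRST(S) = { ',', 'b' }
  FOLLOW(B) = { 'b' }

B → E: PREDICT = { 'b' }
B → S f: PREDICT = { ',', 'b' }
B → ( (: PREDICT = { '(' }

M[B, $] is empty (no production applies)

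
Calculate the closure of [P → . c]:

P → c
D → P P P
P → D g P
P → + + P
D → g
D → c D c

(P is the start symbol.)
{ [P → . c] }

Start with: [P → . c]
The dot precedes the terminal c, so nothing is added.

CLOSURE = { [P → . c] }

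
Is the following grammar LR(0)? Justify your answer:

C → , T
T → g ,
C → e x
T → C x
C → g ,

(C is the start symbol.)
A grammar is LR(0) if no state in the canonical LR(0) collection has:
  - both a shift item (dot before a terminal) and a complete item (shift-reduce conflict), or
  - two or more complete items (reduce-reduce conflict; the accept item [C' → C .] counts as a complete item here).

Augment with C' → C and build the canonical LR(0) collection (I0 = CLOSURE({[C' → . C]}), then GOTO on every symbol after a dot until no new states appear). It has 12 states:
  I0: { [C → . , T], [C → . e x], [C → . g ,], [C' → . C] }  — shift
  I1: { [C → , . T], [C → . , T], [C → . e x], [C → . g ,], [T → . C x], [T → . g ,] }  — shift
  I2: { [C' → C .] }  — accept
  I3: { [C → e . x] }  — shift
  I4: { [C → g . ,] }  — shift
  I5: { [C → g , .] }  — reduce
  I6: { [C → e x .] }  — reduce
  I7: { [T → C . x] }  — shift
  I8: { [C → , T .] }  — reduce
  I9: { [C → g . ,], [T → g . ,] }  — shift
  I10: { [C → g , .], [T → g , .] }  — 2 reduces
  I11: { [T → C x .] }  — reduce

Conflict in state I10:
  Reduce-reduce conflict: [C → g , .] and [T → g , .]
So the grammar is NOT LR(0).

Answer: No. Reduce-reduce conflict: [C → g , .] and [T → g , .]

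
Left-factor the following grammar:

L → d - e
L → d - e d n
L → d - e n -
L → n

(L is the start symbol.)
L → d - e L'
L' → ε
L' → d n
L' → n -
L → n

Left-factoring transforms A → αβ₁ | αβ₂ into A → αA' and A' → β₁ | β₂
(α is the longest common prefix among the alternatives). Repeat until
no nonterminal has two alternatives with a common prefix.

Round 1: L has alternatives sharing prefix 'd - e'. Introduce L': L → d - e L'
  Add: L' → ε
  Add: L' → d n
  Add: L' → n -

No remaining common prefixes — done.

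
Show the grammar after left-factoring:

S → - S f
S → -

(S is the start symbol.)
S → - S'
S' → S f
S' → ε

Left-factoring transforms A → αβ₁ | αβ₂ into A → αA' and A' → β₁ | β₂
(α is the longest common prefix among the alternatives). Repeat until
no nonterminal has two alternatives with a common prefix.

Round 1: S has alternatives sharing prefix '-'. Introduce S': S → - S'
  Add: S' → S f
  Add: S' → ε

No remaining common prefixes — done.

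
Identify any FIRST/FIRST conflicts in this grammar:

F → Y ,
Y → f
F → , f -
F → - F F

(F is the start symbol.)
No FIRST/FIRST conflicts.

A FIRST/FIRST conflict occurs when two productions N → α and N → β for the same non-terminal have FIRST(α) ∩ FIRST(β) ≠ ∅ (with ε ∈ FIRST of a nullable right-hand side, so two nullable alternatives also conflict).

FIRST sets of the non-terminals at (or reachable through a nullable prefix from) the front of some alternative:
  FIRST(Y) = { 'f' }

Productions for F:
  F → Y ,: FIRST = { 'f' }
  F → , f -: FIRST = { ',' }
  F → - F F: FIRST = { '-' }
Y has only one production, so no FIRST/FIRST conflict is possible there.

All alternatives of each non-terminal have pairwise disjoint FIRST sets.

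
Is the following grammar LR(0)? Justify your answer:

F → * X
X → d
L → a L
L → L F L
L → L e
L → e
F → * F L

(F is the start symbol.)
No. Shift-reduce conflict between [F → * F L .] and [F → . * F L]

Augment with F' → F and build the canonical LR(0) collection (I0 = CLOSURE({[F' → . F]}), then GOTO on every symbol after a dot until no new states appear). It has 13 states:
  I0: { [F → . * F L], [F → . * X], [F' → . F] }  — shift
  I1: { [F → * . F L], [F → * . X], [F → . * F L], [F → . * X], [X → . d] }  — shift
  I2: { [F' → F .] }  — accept
  I3: { [F → * F . L], [L → . L F L], [L → . L e], [L → . a L], [L → . e] }  — shift
  I4: { [F → * X .] }  — reduce
  I5: { [X → d .] }  — reduce
  I6: { [F → * F L .], [F → . * F L], [F → . * X], [L → L . F L], [L → L . e] }  — shift, reduce
  I7: { [L → . L F L], [L → . L e], [L → . a L], [L → . e], [L → a . L] }  — shift
  I8: { [L → e .] }  — reduce
  I9: { [F → . * F L], [F → . * X], [L → L . F L], [L → L . e], [L → a L .] }  — shift, reduce
  I10: { [L → . L F L], [L → . L e], [L → . a L], [L → . e], [L → L F . L] }  — shift
  I11: { [L → L e .] }  — reduce
  I12: { [F → . * F L], [F → . * X], [L → L . F L], [L → L . e], [L → L F L .] }  — shift, reduce

Conflict in state I6:
  Shift-reduce conflict between [F → * F L .] and [F → . * F L]
So the grammar is NOT LR(0).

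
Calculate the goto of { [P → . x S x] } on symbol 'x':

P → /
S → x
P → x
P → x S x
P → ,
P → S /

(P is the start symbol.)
{ [P → x . S x], [S → . x] }

GOTO(I, 'x') = CLOSURE({ [A → αX.β] : [A → α.Xβ] ∈ I, X = 'x' })

Items with dot before 'x', with the dot advanced:
  [P → . x S x] → [P → x . S x]
Closure of the advanced items:
  [P → x . S x] has the dot before S: add [S → . x]

GOTO = { [P → x . S x], [S → . x] }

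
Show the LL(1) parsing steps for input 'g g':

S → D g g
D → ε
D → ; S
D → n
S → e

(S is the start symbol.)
LL(1) parsing maintains a stack (initially the start symbol over $) and the input. At each step: if the stack top is a terminal, match it against the current input token; if it is a non-terminal N, replace it with the RHS of M[N, lookahead] (the unique production whose predict set contains the lookahead).

Stack is shown with the top on the left.

Stack    Input  Action
----------------------
S $      g g $  output S → D g g
D g g $  g g $  output D → ε
g g $    g g $  match 'g'
g $      g $    match 'g'
$        $      accept

The string is accepted.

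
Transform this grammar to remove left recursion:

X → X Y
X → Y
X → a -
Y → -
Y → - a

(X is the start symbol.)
X → Y X'
X → a - X'
X' → Y X'
X' → ε
Y → -
Y → - a

X is directly left-recursive. The standard transformation for
  A → A α₁ | ... | A α_m | β₁ | ... | β_n
is
  A  → β₁ A' | ... | β_n A'
  A' → α₁ A' | ... | α_m A' | ε

X → Y becomes X → Y X'
X → a - becomes X → a - X'
X → X Y becomes X' → Y X'
Add X' → ε

Productions for other non-terminals are unchanged:
  Y → -
  Y → - a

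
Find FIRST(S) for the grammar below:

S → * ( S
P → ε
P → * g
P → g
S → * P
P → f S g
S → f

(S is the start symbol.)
From S → * ( S:
  - '*' is a terminal: add '*' and stop
From S → * P:
  - '*' is a terminal: add '*' and stop
From S → f:
  - f is a terminal: add 'f' and stop

Collecting: FIRST(S) = { '*', 'f' }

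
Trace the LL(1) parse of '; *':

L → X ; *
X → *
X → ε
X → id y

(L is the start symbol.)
LL(1) parsing maintains a stack (initially the start symbol over $) and the input. At each step: if the stack top is a terminal, match it against the current input token; if it is a non-terminal N, replace it with the RHS of M[N, lookahead] (the unique production whose predict set contains the lookahead).

Stack is shown with the top on the left.

Stack    Input  Action
----------------------
L $      ; * $  output L → X ; *
X ; * $  ; * $  output X → ε
; * $    ; * $  match ';'
* $      * $    match '*'
$        $      accept

The string is accepted.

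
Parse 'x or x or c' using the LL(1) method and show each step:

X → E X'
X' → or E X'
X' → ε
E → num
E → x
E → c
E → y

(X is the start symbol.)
Stack is shown with the top on the left.

Stack      Input          Action
--------------------------------
X $        x or x or c $  output X → E X'
E X' $     x or x or c $  output E → x
x X' $     x or x or c $  match 'x'
X' $       or x or c $    output X' → or E X'
or E X' $  or x or c $    match 'or'
E X' $     x or c $       output E → x
x X' $     x or c $       match 'x'
X' $       or c $         output X' → or E X'
or E X' $  or c $         match 'or'
E X' $     c $            output E → c
c X' $     c $            match 'c'
X' $       $              output X' → ε
$          $              accept

The string is accepted.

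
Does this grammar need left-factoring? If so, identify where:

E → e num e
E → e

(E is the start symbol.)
Left-factoring is needed when two productions for the same non-terminal
share a common prefix on the right-hand side.

Productions for E:
  E → e num e
  E → e

Found common prefix 'e' in productions for E

Answer: Yes, E has productions with common prefix 'e'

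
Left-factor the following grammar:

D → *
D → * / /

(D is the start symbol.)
D → * D'
D' → ε
D' → / /

Left-factoring transforms A → αβ₁ | αβ₂ into A → αA' and A' → β₁ | β₂
(α is the longest common prefix among the alternatives). Repeat until
no nonterminal has two alternatives with a common prefix.

Round 1: D has alternatives sharing prefix '*'. Introduce D': D → * D'
  Add: D' → ε
  Add: D' → / /

No remaining common prefixes — done.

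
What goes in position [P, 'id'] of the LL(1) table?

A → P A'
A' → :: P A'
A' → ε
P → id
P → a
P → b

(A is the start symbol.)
P → id

To find M[P, 'id'], we find productions for P where 'id' is in the predict set (PREDICT(N → α) = (FIRST(α) \ {ε}) ∪ (FOLLOW(N) if α ⇒* ε)).

P → id: PREDICT = { 'id' }
  'id' is in predict set, so this production goes in M[P, 'id']
P → a: PREDICT = { 'a' }
P → b: PREDICT = { 'b' }

M[P, 'id'] = P → id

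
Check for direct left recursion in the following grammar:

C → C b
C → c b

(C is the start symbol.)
C → C b: LEFT RECURSIVE (starts with C)
C → c b: starts with c

The grammar has direct left recursion on: C.

Answer: Yes, C is left-recursive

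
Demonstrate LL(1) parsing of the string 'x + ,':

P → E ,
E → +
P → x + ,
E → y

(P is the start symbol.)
LL(1) parsing maintains a stack (initially the start symbol over $) and the input. At each step: if the stack top is a terminal, match it against the current input token; if it is a non-terminal N, replace it with the RHS of M[N, lookahead] (the unique production whose predict set contains the lookahead).

Stack is shown with the top on the left.

Stack    Input    Action
------------------------
P $      x + , $  output P → x + ,
x + , $  x + , $  match 'x'
+ , $    + , $    match '+'
, $      , $      match ','
$        $        accept

The string is accepted.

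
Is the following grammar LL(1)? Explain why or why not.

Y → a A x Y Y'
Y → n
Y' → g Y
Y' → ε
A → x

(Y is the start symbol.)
A grammar is LL(1) if for each non-terminal N with multiple productions, the predict sets of those productions are pairwise disjoint, where PREDICT(N → α) = (FIRST(α) \ {ε}) ∪ (FOLLOW(N) if α ⇒* ε).

Relevant sets:
  FOLLOW(Y') = { $, 'g' }

For Y:
  PREDICT(Y → a A x Y Y') = { 'a' }
  PREDICT(Y → n) = { 'n' }
For Y':
  PREDICT(Y' → g Y) = { 'g' }
  PREDICT(Y' → ε) = { $, 'g' }
A has a single production, so nothing to check there.

Conflict found: Predict set conflict for Y': { 'g' }
The grammar is NOT LL(1).

Answer: No. Predict set conflict for Y': { 'g' }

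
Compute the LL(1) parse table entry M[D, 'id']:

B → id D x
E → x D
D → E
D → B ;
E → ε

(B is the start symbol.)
To find M[D, 'id'], we find productions for D where 'id' is in the predict set (PREDICT(N → α) = (FIRST(α) \ {ε}) ∪ (FOLLOW(N) if α ⇒* ε)).

Relevant sets:
  FIRST(E) = { 'x', ε }
  FIRST(B) = { 'id' }
  FOLLOW(D) = { 'x' }

D → E: PREDICT = { 'x' }
D → B ;: PREDICT = { 'id' }
  'id' is in predict set, so this production goes in M[D, 'id']

M[D, 'id'] = D → B ;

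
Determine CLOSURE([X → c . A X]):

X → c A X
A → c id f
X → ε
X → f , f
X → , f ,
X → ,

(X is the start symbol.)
{ [A → . c id f], [X → c . A X] }

To compute CLOSURE, for each item [A → α.Bβ] where B is a non-terminal, add [B → .γ] for all productions B → γ; repeat for the newly added items until nothing changes.

Start with: [X → c . A X]
  [X → c . A X] has the dot before A: add [A → . c id f]
No further items can be added.

CLOSURE = { [A → . c id f], [X → c . A X] }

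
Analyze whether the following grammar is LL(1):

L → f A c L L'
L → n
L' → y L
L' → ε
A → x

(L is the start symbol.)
Relevant sets:
  FOLLOW(L') = { $, 'y' }

For L:
  PREDICT(L → f A c L L') = { 'f' }
  PREDICT(L → n) = { 'n' }
For L':
  PREDICT(L' → y L) = { 'y' }
  PREDICT(L' → ε) = { $, 'y' }
A has a single production, so nothing to check there.

Conflict found: Predict set conflict for L': { 'y' }
The grammar is NOT LL(1).

Answer: No. Predict set conflict for L': { 'y' }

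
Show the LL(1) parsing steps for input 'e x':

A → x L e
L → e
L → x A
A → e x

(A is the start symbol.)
LL(1) parsing maintains a stack (initially the start symbol over $) and the input. At each step: if the stack top is a terminal, match it against the current input token; if it is a non-terminal N, replace it with the RHS of M[N, lookahead] (the unique production whose predict set contains the lookahead).

Stack is shown with the top on the left.

Stack  Input  Action
--------------------
A $    e x $  output A → e x
e x $  e x $  match 'e'
x $    x $    match 'x'
$      $      accept

The string is accepted.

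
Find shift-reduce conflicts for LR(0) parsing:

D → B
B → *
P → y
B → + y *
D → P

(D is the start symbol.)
Augment with D' → D and build the canonical LR(0) collection (I0 = CLOSURE({[D' → . D]}), then GOTO on every symbol after a dot until no new states appear). It has 9 states:
  I0: { [B → . *], [B → . + y *], [D → . B], [D → . P], [D' → . D], [P → . y] }  — shift
  I1: { [B → * .] }  — reduce
  I2: { [B → + . y *] }  — shift
  I3: { [D → B .] }  — reduce
  I4: { [D' → D .] }  — accept
  I5: { [D → P .] }  — reduce
  I6: { [P → y .] }  — reduce
  I7: { [B → + y . *] }  — shift
  I8: { [B → + y * .] }  — reduce

No state contains both a complete item and a shift item.

Answer: No shift-reduce conflicts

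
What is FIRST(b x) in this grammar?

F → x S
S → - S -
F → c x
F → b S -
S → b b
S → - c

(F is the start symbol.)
To compute FIRST(b x), process the symbols left to right:
Symbol b is a terminal. Add 'b' and stop.
FIRST(b x) = { 'b' }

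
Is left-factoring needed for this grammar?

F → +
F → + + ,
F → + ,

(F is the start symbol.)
Yes, F has productions with common prefix '+'

Left-factoring is needed when two productions for the same non-terminal
share a common prefix on the right-hand side.

Productions for F:
  F → +
  F → + + ,
  F → + ,

Found common prefix '+' in productions for F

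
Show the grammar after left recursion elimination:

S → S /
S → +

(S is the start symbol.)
S → + S'
S' → / S'
S' → ε

S is directly left-recursive. The standard transformation for
  A → A α₁ | ... | A α_m | β₁ | ... | β_n
is
  A  → β₁ A' | ... | β_n A'
  A' → α₁ A' | ... | α_m A' | ε

S → + becomes S → + S'
S → S / becomes S' → / S'
Add S' → ε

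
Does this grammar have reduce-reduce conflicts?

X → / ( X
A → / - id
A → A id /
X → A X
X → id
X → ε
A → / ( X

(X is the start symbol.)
Augment with X' → X and build the canonical LR(0) collection (I0 = CLOSURE({[X' → . X]}), then GOTO on every symbol after a dot until no new states appear). It has 12 states:
  I0: { [A → . / ( X], [A → . / - id], [A → . A id /], [X → . / ( X], [X → . A X], [X → . id], [X → .], [X' → . X] }  — shift, reduce
  I1: { [A → / . ( X], [A → / . - id], [X → / . ( X] }  — shift
  I2: { [A → . / ( X], [A → . / - id], [A → . A id /], [A → A . id /], [X → . / ( X], [X → . A X], [X → . id], [X → .], [X → A . X] }  — shift, reduce
  I3: { [X' → X .] }  — accept
  I4: { [X → id .] }  — reduce
  I5: { [X → A X .] }  — reduce
  I6: { [A → A id . /], [X → id .] }  — shift, reduce
  I7: { [A → A id / .] }  — reduce
  I8: { [A → . / ( X], [A → . / - id], [A → . A id /], [A → / ( . X], [X → . / ( X], [X → . A X], [X → . id], [X → .], [X → / ( . X] }  — shift, reduce
  I9: { [A → / - . id] }  — shift
  I10: { [A → / - id .] }  — reduce
  I11: { [A → / ( X .], [X → / ( X .] }  — 2 reduces

I11 contains complete items [A → / ( X .], [X → / ( X .] — reduce-reduce conflict.

Answer: Yes — I11: [A → / ( X .] vs [X → / ( X .]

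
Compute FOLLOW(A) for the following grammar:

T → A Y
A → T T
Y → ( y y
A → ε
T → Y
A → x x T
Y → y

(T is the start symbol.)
In T → A Y: A is followed by Y, add FIRST(Y) \ {ε} = { '(', 'y' }

Taking the union: FOLLOW(A) = { '(', 'y' }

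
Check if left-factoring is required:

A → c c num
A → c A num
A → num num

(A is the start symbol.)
Left-factoring is needed when two productions for the same non-terminal
share a common prefix on the right-hand side.

Productions for A:
  A → c c num
  A → c A num
  A → num num

Found common prefix 'c' in productions for A

Answer: Yes, A has productions with common prefix 'c'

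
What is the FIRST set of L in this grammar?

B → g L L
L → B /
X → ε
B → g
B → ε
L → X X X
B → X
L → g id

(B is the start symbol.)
FIRST sets of the other non-terminals involved (by the same procedure, iterated to a fixed point):
  FIRST(B) = { 'g', ε }
  FIRST(X) = { ε }

From L → B /:
  - B is a non-terminal: add FIRST(B) \ {ε} = { 'g' }
    B is nullable, so continue to the next symbol
  - '/' is a terminal: add '/' and stop
From L → X X X:
  - X is a non-terminal: add FIRST(X) \ {ε} = { }
    X is nullable, so continue to the next symbol
  - X is a non-terminal: add FIRST(X) \ {ε} = { }
    X is nullable, so continue to the next symbol
  - X is a non-terminal: add FIRST(X) \ {ε} = { }
    X is nullable and nothing follows, so the whole right-hand side can vanish: ε ∈ FIRST(L)
From L → g id:
  - g is a terminal: add 'g' and stop

Collecting: FIRST(L) = { '/', 'g', ε }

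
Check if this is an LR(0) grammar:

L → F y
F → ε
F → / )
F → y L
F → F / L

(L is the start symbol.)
A grammar is LR(0) if no state in the canonical LR(0) collection has:
  - both a shift item (dot before a terminal) and a complete item (shift-reduce conflict), or
  - two or more complete items (reduce-reduce conflict; the accept item [L' → L .] counts as a complete item here).

Augment with L' → L and build the canonical LR(0) collection (I0 = CLOSURE({[L' → . L]}), then GOTO on every symbol after a dot until no new states appear). It has 10 states:
  I0: { [F → . / )], [F → . F / L], [F → . y L], [F → .], [L → . F y], [L' → . L] }  — shift, reduce
  I1: { [F → / . )] }  — shift
  I2: { [F → F . / L], [L → F . y] }  — shift
  I3: { [L' → L .] }  — accept
  I4: { [F → . / )], [F → . F / L], [F → . y L], [F → .], [F → y . L], [L → . F y] }  — shift, reduce
  I5: { [F → y L .] }  — reduce
  I6: { [F → . / )], [F → . F / L], [F → . y L], [F → .], [F → F / . L], [L → . F y] }  — shift, reduce
  I7: { [L → F y .] }  — reduce
  I8: { [F → F / L .] }  — reduce
  I9: { [F → / ) .] }  — reduce

Conflict in state I0:
  Shift-reduce conflict between [F → .] and [F → . / )]
So the grammar is NOT LR(0).

Answer: No. Shift-reduce conflict between [F → .] and [F → . / )]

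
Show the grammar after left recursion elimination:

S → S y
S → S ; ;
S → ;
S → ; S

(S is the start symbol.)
S → ; S'
S → ; S S'
S' → y S'
S' → ; ; S'
S' → ε

S is directly left-recursive. The standard transformation for
  A → A α₁ | ... | A α_m | β₁ | ... | β_n
is
  A  → β₁ A' | ... | β_n A'
  A' → α₁ A' | ... | α_m A' | ε

S → ; becomes S → ; S'
S → ; S becomes S → ; S S'
S → S y becomes S' → y S'
S → S ; ; becomes S' → ; ; S'
Add S' → ε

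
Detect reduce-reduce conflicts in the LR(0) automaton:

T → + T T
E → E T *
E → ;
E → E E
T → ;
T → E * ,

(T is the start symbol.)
A reduce-reduce conflict occurs when an LR(0) state has two complete items [A → α .] and [B → β .] — both call for a reduction, and with no lookahead the parser cannot choose between them.

Augment with T' → T and build the canonical LR(0) collection (I0 = CLOSURE({[T' → . T]}), then GOTO on every symbol after a dot until no new states appear). It has 12 states:
  I0: { [E → . ;], [E → . E E], [E → . E T *], [T → . + T T], [T → . ;], [T → . E * ,], [T' → . T] }  — shift
  I1: { [E → . ;], [E → . E E], [E → . E T *], [T → + . T T], [T → . + T T], [T → . ;], [T → . E * ,] }  — shift
  I2: { [E → ; .], [T → ; .] }  — 2 reduces
  I3: { [E → . ;], [E → . E E], [E → . E T *], [E → E . E], [E → E . T *], [T → . + T T], [T → . ;], [T → . E * ,], [T → E . * ,] }  — shift
  I4: { [T' → T .] }  — accept
  I5: { [T → E * . ,] }  — shift
  I6: { [E → . ;], [E → . E E], [E → . E T *], [E → E . E], [E → E . T *], [E → E E .], [T → . + T T], [T → . ;], [T → . E * ,], [T → E . * ,] }  — shift, reduce
  I7: { [E → E T . *] }  — shift
  I8: { [E → E T * .] }  — reduce
  I9: { [T → E * , .] }  — reduce
  I10: { [E → . ;], [E → . E E], [E → . E T *], [T → + T . T], [T → . + T T], [T → . ;], [T → . E * ,] }  — shift
  I11: { [T → + T T .] }  — reduce

I2 contains complete items [E → ; .], [T → ; .] — reduce-reduce conflict.

Answer: Yes — I2: [E → ; .] vs [T → ; .]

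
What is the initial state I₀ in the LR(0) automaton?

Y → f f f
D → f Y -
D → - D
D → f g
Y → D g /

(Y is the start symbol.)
{ [D → . - D], [D → . f Y -], [D → . f g], [Y → . D g /], [Y → . f f f], [Y' → . Y] }

First, augment the grammar with Y' → Y
I₀ = CLOSURE({ [Y' → . Y] }):
  [Y' → . Y] has the dot before Y: add [Y → . f f f], [Y → . D g /]
  [Y → . D g /] has the dot before D: add [D → . f Y -], [D → . - D], [D → . f g]
No further items can be added.

I₀ = { [D → . - D], [D → . f Y -], [D → . f g], [Y → . D g /], [Y → . f f f], [Y' → . Y] }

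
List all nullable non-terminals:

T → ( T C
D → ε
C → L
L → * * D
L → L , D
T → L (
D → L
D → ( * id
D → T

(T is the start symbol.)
A non-terminal is nullable if it can derive ε (the empty string): either it has an ε-production, or it has a production whose right-hand side consists entirely of nullable non-terminals.

ε-productions: D → ε
So D is immediately nullable.
No further non-terminal can be added: every production for the remaining non-terminals contains a terminal or a non-nullable non-terminal.
Nullable = { 'D' }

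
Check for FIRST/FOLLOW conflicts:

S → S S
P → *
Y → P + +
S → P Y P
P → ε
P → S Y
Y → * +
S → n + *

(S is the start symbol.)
Nullable non-terminals: P.
FIRST sets used below: FIRST(S) = { '*', '+', 'n' }

P: nullable alternative(s) P → ε; FOLLOW(P) = { $, '*', '+', 'n' }
  P → *: FIRST \ {ε} = { '*' } — overlaps FOLLOW(P) on { '*' }: CONFLICT
  P → ε: FIRST \ {ε} = { } — this is the only nullable alternative, skip
  P → S Y: FIRST \ {ε} = { '*', '+', 'n' } — overlaps FOLLOW(P) on { '*', '+', 'n' }: CONFLICT

S, Y have no nullable alternative, so no FIRST/FOLLOW check is needed there.

So the grammar has 2 FIRST/FOLLOW conflicts (marked CONFLICT above).

Answer: Yes. P → '*' with FOLLOW(P) on { '*' }; P → S Y with FOLLOW(P) on { '*', '+', 'n' }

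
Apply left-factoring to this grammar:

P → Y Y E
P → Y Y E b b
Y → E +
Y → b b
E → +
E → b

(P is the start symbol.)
P → Y Y E P'
P' → ε
P' → b b
Y → E +
Y → b b
E → +
E → b

Left-factoring transforms A → αβ₁ | αβ₂ into A → αA' and A' → β₁ | β₂
(α is the longest common prefix among the alternatives). Repeat until
no nonterminal has two alternatives with a common prefix.

Round 1: P has alternatives sharing prefix 'Y Y E'. Introduce P': P → Y Y E P'
  Add: P' → ε
  Add: P' → b b

No remaining common prefixes — done.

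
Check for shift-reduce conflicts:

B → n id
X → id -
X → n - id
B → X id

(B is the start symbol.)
No shift-reduce conflicts

A shift-reduce conflict occurs when an LR(0) state has both:
  - a complete (reduce) item [A → α .] (dot at the end), and
  - a shift item [B → β . c γ] (dot before a terminal).

Augment with B' → B and build the canonical LR(0) collection (I0 = CLOSURE({[B' → . B]}), then GOTO on every symbol after a dot until no new states appear). It has 10 states:
  I0: { [B → . X id], [B → . n id], [B' → . B], [X → . id -], [X → . n - id] }  — shift
  I1: { [B' → B .] }  — accept
  I2: { [B → X . id] }  — shift
  I3: { [X → id . -] }  — shift
  I4: { [B → n . id], [X → n . - id] }  — shift
  I5: { [X → n - . id] }  — shift
  I6: { [B → n id .] }  — reduce
  I7: { [X → n - id .] }  — reduce
  I8: { [X → id - .] }  — reduce
  I9: { [B → X id .] }  — reduce

No state contains both a complete item and a shift item.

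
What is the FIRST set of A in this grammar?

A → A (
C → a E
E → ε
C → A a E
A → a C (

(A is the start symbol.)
From A → A (:
  - A is the symbol being defined: contributes nothing new
    A is not nullable, so stop
From A → a C (:
  - a is a terminal: add 'a' and stop

Collecting: FIRST(A) = { 'a' }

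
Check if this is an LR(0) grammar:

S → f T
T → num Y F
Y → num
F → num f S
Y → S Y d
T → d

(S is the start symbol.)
Yes, the grammar is LR(0)

A grammar is LR(0) if no state in the canonical LR(0) collection has:
  - both a shift item (dot before a terminal) and a complete item (shift-reduce conflict), or
  - two or more complete items (reduce-reduce conflict; the accept item [S' → S .] counts as a complete item here).

Augment with S' → S and build the canonical LR(0) collection (I0 = CLOSURE({[S' → . S]}), then GOTO on every symbol after a dot until no new states appear). It has 15 states:
  I0: { [S → . f T], [S' → . S] }  — shift
  I1: { [S' → S .] }  — accept
  I2: { [S → f . T], [T → . d], [T → . num Y F] }  — shift
  I3: { [S → f T .] }  — reduce
  I4: { [T → d .] }  — reduce
  I5: { [S → . f T], [T → num . Y F], [Y → . S Y d], [Y → . num] }  — shift
  I6: { [S → . f T], [Y → . S Y d], [Y → . num], [Y → S . Y d] }  — shift
  I7: { [F → . num f S], [T → num Y . F] }  — shift
  I8: { [Y → num .] }  — reduce
  I9: { [T → num Y F .] }  — reduce
  I10: { [F → num . f S] }  — shift
  I11: { [F → num f . S], [S → . f T] }  — shift
  I12: { [F → num f S .] }  — reduce
  I13: { [Y → S Y . d] }  — shift
  I14: { [Y → S Y d .] }  — reduce

Every state is either a pure shift/goto state or contains exactly one complete item and nothing to shift — no conflicts. The grammar is LR(0).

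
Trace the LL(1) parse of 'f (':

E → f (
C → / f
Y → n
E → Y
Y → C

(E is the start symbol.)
LL(1) parsing maintains a stack (initially the start symbol over $) and the input. At each step: if the stack top is a terminal, match it against the current input token; if it is a non-terminal N, replace it with the RHS of M[N, lookahead] (the unique production whose predict set contains the lookahead).

Stack is shown with the top on the left.

Stack  Input  Action
--------------------
E $    f ( $  output E → f (
f ( $  f ( $  match 'f'
( $    ( $    match '('
$      $      accept

The string is accepted.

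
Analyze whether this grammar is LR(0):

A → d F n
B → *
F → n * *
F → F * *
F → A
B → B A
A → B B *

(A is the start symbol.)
No. Reduce-reduce conflict: [A → B B * .] and [B → * .]

Augment with A' → A and build the canonical LR(0) collection (I0 = CLOSURE({[A' → . A]}), then GOTO on every symbol after a dot until no new states appear). It has 16 states:
  I0: { [A → . B B *], [A → . d F n], [A' → . A], [B → . *], [B → . B A] }  — shift
  I1: { [B → * .] }  — reduce
  I2: { [A' → A .] }  — accept
  I3: { [A → . B B *], [A → . d F n], [A → B . B *], [B → . *], [B → . B A], [B → B . A] }  — shift
  I4: { [A → . B B *], [A → . d F n], [A → d . F n], [B → . *], [B → . B A], [F → . A], [F → . F * *], [F → . n * *] }  — shift
  I5: { [F → A .] }  — reduce
  I6: { [A → d F . n], [F → F . * *] }  — shift
  I7: { [F → n . * *] }  — shift
  I8: { [F → n * . *] }  — shift
  I9: { [F → n * * .] }  — reduce
  I10: { [F → F * . *] }  — shift
  I11: { [A → d F n .] }  — reduce
  I12: { [F → F * * .] }  — reduce
  I13: { [B → B A .] }  — reduce
  I14: { [A → . B B *], [A → . d F n], [A → B . B *], [A → B B . *], [B → . *], [B → . B A], [B → B . A] }  — shift
  I15: { [A → B B * .], [B → * .] }  — 2 reduces

Conflict in state I15:
  Reduce-reduce conflict: [A → B B * .] and [B → * .]
So the grammar is NOT LR(0).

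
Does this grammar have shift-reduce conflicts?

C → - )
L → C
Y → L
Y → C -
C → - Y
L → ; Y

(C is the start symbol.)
Augment with C' → C and build the canonical LR(0) collection (I0 = CLOSURE({[C' → . C]}), then GOTO on every symbol after a dot until no new states appear). It has 10 states:
  I0: { [C → . - )], [C → . - Y], [C' → . C] }  — shift
  I1: { [C → - . )], [C → - . Y], [C → . - )], [C → . - Y], [L → . ; Y], [L → . C], [Y → . C -], [Y → . L] }  — shift
  I2: { [C' → C .] }  — accept
  I3: { [C → - ) .] }  — reduce
  I4: { [C → . - )], [C → . - Y], [L → . ; Y], [L → . C], [L → ; . Y], [Y → . C -], [Y → . L] }  — shift
  I5: { [L → C .], [Y → C . -] }  — shift, reduce
  I6: { [Y → L .] }  — reduce
  I7: { [C → - Y .] }  — reduce
  I8: { [Y → C - .] }  — reduce
  I9: { [L → ; Y .] }  — reduce

I5 contains reduce item [L → C .] and shift item [Y → C . -] — shift-reduce conflict.

Answer: Yes — I5: [L → C .] vs [Y → C . -]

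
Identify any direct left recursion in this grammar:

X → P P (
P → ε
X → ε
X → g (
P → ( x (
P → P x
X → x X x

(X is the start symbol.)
X → P P (: starts with P
P → ε: starts with ε
X → ε: starts with ε
X → g (: starts with g
P → ( x (: starts with '('
P → P x: LEFT RECURSIVE (starts with P)
X → x X x: starts with x

The grammar has direct left recursion on: P.

Answer: Yes, P is left-recursive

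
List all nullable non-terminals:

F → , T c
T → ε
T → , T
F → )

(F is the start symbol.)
A non-terminal is nullable if it can derive ε (the empty string): either it has an ε-production, or it has a production whose right-hand side consists entirely of nullable non-terminals.

ε-productions: T → ε
So T is immediately nullable.
No further non-terminal can be added: every production for the remaining non-terminals contains a terminal or a non-nullable non-terminal.
Nullable = { 'T' }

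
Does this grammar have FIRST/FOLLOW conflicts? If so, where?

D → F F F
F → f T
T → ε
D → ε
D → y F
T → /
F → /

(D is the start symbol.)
A FIRST/FOLLOW conflict occurs when a non-terminal N has a nullable alternative N → β (β ⇒* ε) and another alternative N → α with FIRST(α) ∩ FOLLOW(N) ≠ ∅: on such a lookahead the parser cannot decide between expanding α and letting N vanish via β.

Nullable non-terminals: D, T.
FIRST sets used below: FIRST(F) = { '/', 'f' }

D: nullable alternative(s) D → ε; FOLLOW(D) = { $ }
  D → F F F: FIRST \ {ε} = { '/', 'f' } — disjoint from FOLLOW(D)
  D → ε: FIRST \ {ε} = { } — this is the only nullable alternative, skip
  D → y F: FIRST \ {ε} = { 'y' } — disjoint from FOLLOW(D)

T: nullable alternative(s) T → ε; FOLLOW(T) = { $, '/', 'f' }
  T → ε: FIRST \ {ε} = { } — this is the only nullable alternative, skip
  T → /: FIRST \ {ε} = { '/' } — overlaps FOLLOW(T) on { '/' }: CONFLICT

F has no nullable alternative, so no FIRST/FOLLOW check is needed there.

So the grammar has 1 FIRST/FOLLOW conflict (marked CONFLICT above).

Answer: Yes. T → '/' with FOLLOW(T) on { '/' }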